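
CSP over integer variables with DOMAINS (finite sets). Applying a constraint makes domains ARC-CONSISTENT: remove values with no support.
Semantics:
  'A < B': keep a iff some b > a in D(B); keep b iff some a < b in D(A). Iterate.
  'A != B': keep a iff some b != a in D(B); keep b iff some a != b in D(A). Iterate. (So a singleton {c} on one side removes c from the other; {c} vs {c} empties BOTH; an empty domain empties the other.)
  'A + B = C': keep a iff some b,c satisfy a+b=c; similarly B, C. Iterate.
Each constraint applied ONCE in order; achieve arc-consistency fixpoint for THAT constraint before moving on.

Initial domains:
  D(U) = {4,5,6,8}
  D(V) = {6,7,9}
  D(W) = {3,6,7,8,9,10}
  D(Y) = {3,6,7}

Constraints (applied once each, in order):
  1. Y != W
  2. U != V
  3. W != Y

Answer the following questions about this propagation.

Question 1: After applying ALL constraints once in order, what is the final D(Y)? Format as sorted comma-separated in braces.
Answer: {3,6,7}

Derivation:
Constraint 1 (Y != W) on D(Y)={3,6,7} D(W)={3,6,7,8,9,10}: no change
Constraint 2 (U != V) on D(U)={4,5,6,8} D(V)={6,7,9}: no change
Constraint 3 (W != Y) on D(W)={3,6,7,8,9,10} D(Y)={3,6,7}: no change
So after all 3 constraints: D(Y) = {3,6,7}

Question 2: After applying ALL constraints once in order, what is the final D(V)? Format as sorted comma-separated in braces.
Answer: {6,7,9}

Derivation:
Constraint 1 (Y != W) on D(Y)={3,6,7} D(W)={3,6,7,8,9,10}: no change
Constraint 2 (U != V) on D(U)={4,5,6,8} D(V)={6,7,9}: no change
Constraint 3 (W != Y) on D(W)={3,6,7,8,9,10} D(Y)={3,6,7}: no change
So after all 3 constraints: D(V) = {6,7,9}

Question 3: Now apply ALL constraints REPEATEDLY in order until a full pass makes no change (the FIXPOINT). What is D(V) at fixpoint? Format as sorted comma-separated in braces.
pass 0 (initial): D(V)={6,7,9}
pass 1: no change
Fixpoint after 1 passes: D(V) = {6,7,9}

Answer: {6,7,9}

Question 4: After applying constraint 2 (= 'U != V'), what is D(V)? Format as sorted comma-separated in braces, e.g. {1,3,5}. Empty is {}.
Answer: {6,7,9}

Derivation:
Constraint 1 (Y != W) on D(Y)={3,6,7} D(W)={3,6,7,8,9,10}: no change
Constraint 2 (U != V) on D(U)={4,5,6,8} D(V)={6,7,9}: no change
So after constraint 2: D(V) = {6,7,9}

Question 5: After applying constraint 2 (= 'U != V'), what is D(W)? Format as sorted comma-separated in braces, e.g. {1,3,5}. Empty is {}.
Answer: {3,6,7,8,9,10}

Derivation:
Constraint 1 (Y != W) on D(Y)={3,6,7} D(W)={3,6,7,8,9,10}: no change
Constraint 2 (U != V) on D(U)={4,5,6,8} D(V)={6,7,9}: no change
So after constraint 2: D(W) = {3,6,7,8,9,10}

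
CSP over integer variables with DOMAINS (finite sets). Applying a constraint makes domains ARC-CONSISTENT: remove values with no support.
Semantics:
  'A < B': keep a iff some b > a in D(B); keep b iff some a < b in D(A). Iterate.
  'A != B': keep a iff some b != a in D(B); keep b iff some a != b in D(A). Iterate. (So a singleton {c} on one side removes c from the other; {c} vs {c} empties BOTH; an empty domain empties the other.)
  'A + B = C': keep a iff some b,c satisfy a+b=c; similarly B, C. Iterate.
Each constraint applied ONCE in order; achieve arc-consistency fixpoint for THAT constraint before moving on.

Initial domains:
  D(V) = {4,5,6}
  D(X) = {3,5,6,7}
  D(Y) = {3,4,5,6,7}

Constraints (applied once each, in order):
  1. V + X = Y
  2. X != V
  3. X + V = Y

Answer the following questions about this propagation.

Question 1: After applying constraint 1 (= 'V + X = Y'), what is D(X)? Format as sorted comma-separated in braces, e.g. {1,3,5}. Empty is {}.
Constraint 1 (V + X = Y) on D(V)={4,5,6} D(X)={3,5,6,7} D(Y)={3,4,5,6,7}: V {4,5,6}->{4}; X {3,5,6,7}->{3}; Y {3,4,5,6,7}->{7}
So after constraint 1: D(X) = {3}

Answer: {3}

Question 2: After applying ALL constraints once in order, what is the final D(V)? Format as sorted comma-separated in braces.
Answer: {4}

Derivation:
Constraint 1 (V + X = Y) on D(V)={4,5,6} D(X)={3,5,6,7} D(Y)={3,4,5,6,7}: V {4,5,6}->{4}; X {3,5,6,7}->{3}; Y {3,4,5,6,7}->{7}
Constraint 2 (X != V) on D(X)={3} D(V)={4}: no change
Constraint 3 (X + V = Y) on D(X)={3} D(V)={4} D(Y)={7}: no change
So after all 3 constraints: D(V) = {4}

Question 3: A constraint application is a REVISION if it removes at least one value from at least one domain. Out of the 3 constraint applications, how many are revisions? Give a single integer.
Constraint 1 (V + X = Y) on D(V)={4,5,6} D(X)={3,5,6,7} D(Y)={3,4,5,6,7}: V {4,5,6}->{4}; X {3,5,6,7}->{3}; Y {3,4,5,6,7}->{7} => REVISION
Constraint 2 (X != V) on D(X)={3} D(V)={4}: no change => not a revision
Constraint 3 (X + V = Y) on D(X)={3} D(V)={4} D(Y)={7}: no change => not a revision
Total revisions = 1

Answer: 1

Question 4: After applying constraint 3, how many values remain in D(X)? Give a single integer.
Constraint 1 (V + X = Y) on D(V)={4,5,6} D(X)={3,5,6,7} D(Y)={3,4,5,6,7}: V {4,5,6}->{4}; X {3,5,6,7}->{3}; Y {3,4,5,6,7}->{7}
Constraint 2 (X != V) on D(X)={3} D(V)={4}: no change
Constraint 3 (X + V = Y) on D(X)={3} D(V)={4} D(Y)={7}: no change
So after constraint 3: D(X)={3}, size = 1

Answer: 1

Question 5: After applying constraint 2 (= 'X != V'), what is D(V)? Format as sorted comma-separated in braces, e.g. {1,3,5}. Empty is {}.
Constraint 1 (V + X = Y) on D(V)={4,5,6} D(X)={3,5,6,7} D(Y)={3,4,5,6,7}: V {4,5,6}->{4}; X {3,5,6,7}->{3}; Y {3,4,5,6,7}->{7}
Constraint 2 (X != V) on D(X)={3} D(V)={4}: no change
So after constraint 2: D(V) = {4}

Answer: {4}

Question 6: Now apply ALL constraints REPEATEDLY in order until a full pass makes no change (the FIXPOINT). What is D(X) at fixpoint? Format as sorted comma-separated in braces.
pass 0 (initial): D(X)={3,5,6,7}
pass 1: V {4,5,6}->{4}; X {3,5,6,7}->{3}; Y {3,4,5,6,7}->{7}
pass 2: no change
Fixpoint after 2 passes: D(X) = {3}

Answer: {3}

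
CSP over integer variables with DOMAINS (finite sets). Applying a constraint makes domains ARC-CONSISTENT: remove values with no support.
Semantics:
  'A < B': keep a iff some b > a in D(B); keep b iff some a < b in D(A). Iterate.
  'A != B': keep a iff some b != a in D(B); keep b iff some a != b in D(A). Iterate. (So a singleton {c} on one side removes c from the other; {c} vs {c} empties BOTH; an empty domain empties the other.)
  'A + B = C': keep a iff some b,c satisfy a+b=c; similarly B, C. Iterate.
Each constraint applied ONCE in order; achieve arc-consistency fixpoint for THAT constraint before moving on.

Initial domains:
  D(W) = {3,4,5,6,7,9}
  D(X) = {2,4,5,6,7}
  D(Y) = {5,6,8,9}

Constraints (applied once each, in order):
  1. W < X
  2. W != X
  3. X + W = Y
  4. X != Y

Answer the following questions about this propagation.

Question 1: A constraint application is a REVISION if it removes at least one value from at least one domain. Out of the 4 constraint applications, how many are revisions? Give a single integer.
Constraint 1 (W < X) on D(W)={3,4,5,6,7,9} D(X)={2,4,5,6,7}: W {3,4,5,6,7,9}->{3,4,5,6}; X {2,4,5,6,7}->{4,5,6,7} => REVISION
Constraint 2 (W != X) on D(W)={3,4,5,6} D(X)={4,5,6,7}: no change => not a revision
Constraint 3 (X + W = Y) on D(X)={4,5,6,7} D(W)={3,4,5,6} D(Y)={5,6,8,9}: X {4,5,6,7}->{4,5,6}; W {3,4,5,6}->{3,4,5}; Y {5,6,8,9}->{8,9} => REVISION
Constraint 4 (X != Y) on D(X)={4,5,6} D(Y)={8,9}: no change => not a revision
Total revisions = 2

Answer: 2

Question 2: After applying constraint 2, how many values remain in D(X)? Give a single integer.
Constraint 1 (W < X) on D(W)={3,4,5,6,7,9} D(X)={2,4,5,6,7}: W {3,4,5,6,7,9}->{3,4,5,6}; X {2,4,5,6,7}->{4,5,6,7}
Constraint 2 (W != X) on D(W)={3,4,5,6} D(X)={4,5,6,7}: no change
So after constraint 2: D(X)={4,5,6,7}, size = 4

Answer: 4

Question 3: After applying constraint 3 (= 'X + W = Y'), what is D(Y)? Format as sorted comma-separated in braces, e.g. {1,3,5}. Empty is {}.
Answer: {8,9}

Derivation:
Constraint 1 (W < X) on D(W)={3,4,5,6,7,9} D(X)={2,4,5,6,7}: W {3,4,5,6,7,9}->{3,4,5,6}; X {2,4,5,6,7}->{4,5,6,7}
Constraint 2 (W != X) on D(W)={3,4,5,6} D(X)={4,5,6,7}: no change
Constraint 3 (X + W = Y) on D(X)={4,5,6,7} D(W)={3,4,5,6} D(Y)={5,6,8,9}: X {4,5,6,7}->{4,5,6}; W {3,4,5,6}->{3,4,5}; Y {5,6,8,9}->{8,9}
So after constraint 3: D(Y) = {8,9}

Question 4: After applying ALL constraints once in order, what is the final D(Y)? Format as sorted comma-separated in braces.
Constraint 1 (W < X) on D(W)={3,4,5,6,7,9} D(X)={2,4,5,6,7}: W {3,4,5,6,7,9}->{3,4,5,6}; X {2,4,5,6,7}->{4,5,6,7}
Constraint 2 (W != X) on D(W)={3,4,5,6} D(X)={4,5,6,7}: no change
Constraint 3 (X + W = Y) on D(X)={4,5,6,7} D(W)={3,4,5,6} D(Y)={5,6,8,9}: X {4,5,6,7}->{4,5,6}; W {3,4,5,6}->{3,4,5}; Y {5,6,8,9}->{8,9}
Constraint 4 (X != Y) on D(X)={4,5,6} D(Y)={8,9}: no change
So after all 4 constraints: D(Y) = {8,9}

Answer: {8,9}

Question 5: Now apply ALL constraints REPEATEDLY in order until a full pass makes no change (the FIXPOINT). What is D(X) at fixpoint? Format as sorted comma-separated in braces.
Answer: {4,5,6}

Derivation:
pass 0 (initial): D(X)={2,4,5,6,7}
pass 1: W {3,4,5,6,7,9}->{3,4,5}; X {2,4,5,6,7}->{4,5,6}; Y {5,6,8,9}->{8,9}
pass 2: no change
Fixpoint after 2 passes: D(X) = {4,5,6}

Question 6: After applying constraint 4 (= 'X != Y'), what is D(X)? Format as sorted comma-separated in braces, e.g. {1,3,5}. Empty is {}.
Answer: {4,5,6}

Derivation:
Constraint 1 (W < X) on D(W)={3,4,5,6,7,9} D(X)={2,4,5,6,7}: W {3,4,5,6,7,9}->{3,4,5,6}; X {2,4,5,6,7}->{4,5,6,7}
Constraint 2 (W != X) on D(W)={3,4,5,6} D(X)={4,5,6,7}: no change
Constraint 3 (X + W = Y) on D(X)={4,5,6,7} D(W)={3,4,5,6} D(Y)={5,6,8,9}: X {4,5,6,7}->{4,5,6}; W {3,4,5,6}->{3,4,5}; Y {5,6,8,9}->{8,9}
Constraint 4 (X != Y) on D(X)={4,5,6} D(Y)={8,9}: no change
So after constraint 4: D(X) = {4,5,6}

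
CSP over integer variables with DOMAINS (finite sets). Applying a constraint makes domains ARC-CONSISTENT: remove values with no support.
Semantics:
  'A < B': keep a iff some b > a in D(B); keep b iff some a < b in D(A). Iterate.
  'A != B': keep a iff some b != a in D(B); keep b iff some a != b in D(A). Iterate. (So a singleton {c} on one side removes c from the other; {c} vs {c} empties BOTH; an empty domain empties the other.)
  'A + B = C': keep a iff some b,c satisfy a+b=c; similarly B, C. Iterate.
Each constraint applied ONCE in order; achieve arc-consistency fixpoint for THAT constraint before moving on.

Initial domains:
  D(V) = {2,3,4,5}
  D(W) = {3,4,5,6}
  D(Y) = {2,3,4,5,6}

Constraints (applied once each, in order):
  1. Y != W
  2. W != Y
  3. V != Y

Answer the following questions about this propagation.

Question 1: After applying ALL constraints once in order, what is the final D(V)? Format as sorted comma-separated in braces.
Answer: {2,3,4,5}

Derivation:
Constraint 1 (Y != W) on D(Y)={2,3,4,5,6} D(W)={3,4,5,6}: no change
Constraint 2 (W != Y) on D(W)={3,4,5,6} D(Y)={2,3,4,5,6}: no change
Constraint 3 (V != Y) on D(V)={2,3,4,5} D(Y)={2,3,4,5,6}: no change
So after all 3 constraints: D(V) = {2,3,4,5}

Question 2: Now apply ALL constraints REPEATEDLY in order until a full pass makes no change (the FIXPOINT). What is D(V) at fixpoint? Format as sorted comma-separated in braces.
pass 0 (initial): D(V)={2,3,4,5}
pass 1: no change
Fixpoint after 1 passes: D(V) = {2,3,4,5}

Answer: {2,3,4,5}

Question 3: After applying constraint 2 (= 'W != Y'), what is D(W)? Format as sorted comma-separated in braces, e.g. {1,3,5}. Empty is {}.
Constraint 1 (Y != W) on D(Y)={2,3,4,5,6} D(W)={3,4,5,6}: no change
Constraint 2 (W != Y) on D(W)={3,4,5,6} D(Y)={2,3,4,5,6}: no change
So after constraint 2: D(W) = {3,4,5,6}

Answer: {3,4,5,6}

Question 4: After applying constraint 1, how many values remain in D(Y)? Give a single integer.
Constraint 1 (Y != W) on D(Y)={2,3,4,5,6} D(W)={3,4,5,6}: no change
So after constraint 1: D(Y)={2,3,4,5,6}, size = 5

Answer: 5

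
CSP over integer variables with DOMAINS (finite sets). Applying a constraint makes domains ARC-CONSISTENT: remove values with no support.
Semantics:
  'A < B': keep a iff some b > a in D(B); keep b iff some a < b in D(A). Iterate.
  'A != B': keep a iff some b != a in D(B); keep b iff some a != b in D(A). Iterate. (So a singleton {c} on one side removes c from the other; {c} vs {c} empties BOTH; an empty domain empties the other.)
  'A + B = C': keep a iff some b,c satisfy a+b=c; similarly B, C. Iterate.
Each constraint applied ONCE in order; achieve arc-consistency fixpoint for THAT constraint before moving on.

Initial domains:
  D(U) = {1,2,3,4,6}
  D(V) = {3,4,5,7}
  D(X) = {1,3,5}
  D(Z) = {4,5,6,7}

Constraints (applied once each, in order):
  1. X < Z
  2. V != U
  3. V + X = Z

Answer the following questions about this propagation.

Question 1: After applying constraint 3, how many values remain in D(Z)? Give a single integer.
Constraint 1 (X < Z) on D(X)={1,3,5} D(Z)={4,5,6,7}: no change
Constraint 2 (V != U) on D(V)={3,4,5,7} D(U)={1,2,3,4,6}: no change
Constraint 3 (V + X = Z) on D(V)={3,4,5,7} D(X)={1,3,5} D(Z)={4,5,6,7}: V {3,4,5,7}->{3,4,5}; X {1,3,5}->{1,3}
So after constraint 3: D(Z)={4,5,6,7}, size = 4

Answer: 4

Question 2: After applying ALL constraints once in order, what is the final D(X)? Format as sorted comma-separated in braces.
Answer: {1,3}

Derivation:
Constraint 1 (X < Z) on D(X)={1,3,5} D(Z)={4,5,6,7}: no change
Constraint 2 (V != U) on D(V)={3,4,5,7} D(U)={1,2,3,4,6}: no change
Constraint 3 (V + X = Z) on D(V)={3,4,5,7} D(X)={1,3,5} D(Z)={4,5,6,7}: V {3,4,5,7}->{3,4,5}; X {1,3,5}->{1,3}
So after all 3 constraints: D(X) = {1,3}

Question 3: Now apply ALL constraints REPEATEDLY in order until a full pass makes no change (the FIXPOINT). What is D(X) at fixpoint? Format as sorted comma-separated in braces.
Answer: {1,3}

Derivation:
pass 0 (initial): D(X)={1,3,5}
pass 1: V {3,4,5,7}->{3,4,5}; X {1,3,5}->{1,3}
pass 2: no change
Fixpoint after 2 passes: D(X) = {1,3}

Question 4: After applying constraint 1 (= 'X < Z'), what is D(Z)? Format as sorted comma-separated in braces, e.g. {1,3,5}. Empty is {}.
Answer: {4,5,6,7}

Derivation:
Constraint 1 (X < Z) on D(X)={1,3,5} D(Z)={4,5,6,7}: no change
So after constraint 1: D(Z) = {4,5,6,7}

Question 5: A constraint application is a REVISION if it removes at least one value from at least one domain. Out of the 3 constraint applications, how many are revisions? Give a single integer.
Constraint 1 (X < Z) on D(X)={1,3,5} D(Z)={4,5,6,7}: no change => not a revision
Constraint 2 (V != U) on D(V)={3,4,5,7} D(U)={1,2,3,4,6}: no change => not a revision
Constraint 3 (V + X = Z) on D(V)={3,4,5,7} D(X)={1,3,5} D(Z)={4,5,6,7}: V {3,4,5,7}->{3,4,5}; X {1,3,5}->{1,3} => REVISION
Total revisions = 1

Answer: 1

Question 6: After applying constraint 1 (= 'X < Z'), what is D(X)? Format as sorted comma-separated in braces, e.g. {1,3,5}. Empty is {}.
Answer: {1,3,5}

Derivation:
Constraint 1 (X < Z) on D(X)={1,3,5} D(Z)={4,5,6,7}: no change
So after constraint 1: D(X) = {1,3,5}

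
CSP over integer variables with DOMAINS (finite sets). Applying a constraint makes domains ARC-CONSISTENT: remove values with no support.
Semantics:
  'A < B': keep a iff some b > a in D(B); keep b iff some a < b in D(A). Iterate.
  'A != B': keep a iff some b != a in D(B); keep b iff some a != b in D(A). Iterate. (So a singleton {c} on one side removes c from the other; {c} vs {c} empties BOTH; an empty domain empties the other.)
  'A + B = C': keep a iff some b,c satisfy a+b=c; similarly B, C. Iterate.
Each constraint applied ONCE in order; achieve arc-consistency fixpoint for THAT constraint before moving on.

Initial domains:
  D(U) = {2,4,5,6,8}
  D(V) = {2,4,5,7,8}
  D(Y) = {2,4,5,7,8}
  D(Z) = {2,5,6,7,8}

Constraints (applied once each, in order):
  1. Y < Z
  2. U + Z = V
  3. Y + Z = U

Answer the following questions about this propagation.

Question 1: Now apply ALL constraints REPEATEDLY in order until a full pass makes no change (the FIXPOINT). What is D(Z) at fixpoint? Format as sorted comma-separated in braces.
Answer: {}

Derivation:
pass 0 (initial): D(Z)={2,5,6,7,8}
pass 1: U {2,4,5,6,8}->{}; V {2,4,5,7,8}->{7,8}; Y {2,4,5,7,8}->{}; Z {2,5,6,7,8}->{}
pass 2: V {7,8}->{}
pass 3: no change
Fixpoint after 3 passes: D(Z) = {}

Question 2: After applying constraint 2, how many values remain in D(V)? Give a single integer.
Constraint 1 (Y < Z) on D(Y)={2,4,5,7,8} D(Z)={2,5,6,7,8}: Y {2,4,5,7,8}->{2,4,5,7}; Z {2,5,6,7,8}->{5,6,7,8}
Constraint 2 (U + Z = V) on D(U)={2,4,5,6,8} D(Z)={5,6,7,8} D(V)={2,4,5,7,8}: U {2,4,5,6,8}->{2}; Z {5,6,7,8}->{5,6}; V {2,4,5,7,8}->{7,8}
So after constraint 2: D(V)={7,8}, size = 2

Answer: 2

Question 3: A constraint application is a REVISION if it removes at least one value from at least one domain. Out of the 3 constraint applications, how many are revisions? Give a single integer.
Constraint 1 (Y < Z) on D(Y)={2,4,5,7,8} D(Z)={2,5,6,7,8}: Y {2,4,5,7,8}->{2,4,5,7}; Z {2,5,6,7,8}->{5,6,7,8} => REVISION
Constraint 2 (U + Z = V) on D(U)={2,4,5,6,8} D(Z)={5,6,7,8} D(V)={2,4,5,7,8}: U {2,4,5,6,8}->{2}; Z {5,6,7,8}->{5,6}; V {2,4,5,7,8}->{7,8} => REVISION
Constraint 3 (Y + Z = U) on D(Y)={2,4,5,7} D(Z)={5,6} D(U)={2}: Y {2,4,5,7}->{}; Z {5,6}->{}; U {2}->{} => REVISION
Total revisions = 3

Answer: 3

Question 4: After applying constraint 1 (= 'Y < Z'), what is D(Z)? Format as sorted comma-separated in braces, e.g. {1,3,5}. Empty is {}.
Answer: {5,6,7,8}

Derivation:
Constraint 1 (Y < Z) on D(Y)={2,4,5,7,8} D(Z)={2,5,6,7,8}: Y {2,4,5,7,8}->{2,4,5,7}; Z {2,5,6,7,8}->{5,6,7,8}
So after constraint 1: D(Z) = {5,6,7,8}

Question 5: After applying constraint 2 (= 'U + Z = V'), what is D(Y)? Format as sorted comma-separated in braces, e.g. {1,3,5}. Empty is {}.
Constraint 1 (Y < Z) on D(Y)={2,4,5,7,8} D(Z)={2,5,6,7,8}: Y {2,4,5,7,8}->{2,4,5,7}; Z {2,5,6,7,8}->{5,6,7,8}
Constraint 2 (U + Z = V) on D(U)={2,4,5,6,8} D(Z)={5,6,7,8} D(V)={2,4,5,7,8}: U {2,4,5,6,8}->{2}; Z {5,6,7,8}->{5,6}; V {2,4,5,7,8}->{7,8}
So after constraint 2: D(Y) = {2,4,5,7}

Answer: {2,4,5,7}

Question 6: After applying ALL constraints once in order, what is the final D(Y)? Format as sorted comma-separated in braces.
Answer: {}

Derivation:
Constraint 1 (Y < Z) on D(Y)={2,4,5,7,8} D(Z)={2,5,6,7,8}: Y {2,4,5,7,8}->{2,4,5,7}; Z {2,5,6,7,8}->{5,6,7,8}
Constraint 2 (U + Z = V) on D(U)={2,4,5,6,8} D(Z)={5,6,7,8} D(V)={2,4,5,7,8}: U {2,4,5,6,8}->{2}; Z {5,6,7,8}->{5,6}; V {2,4,5,7,8}->{7,8}
Constraint 3 (Y + Z = U) on D(Y)={2,4,5,7} D(Z)={5,6} D(U)={2}: Y {2,4,5,7}->{}; Z {5,6}->{}; U {2}->{}
So after all 3 constraints: D(Y) = {}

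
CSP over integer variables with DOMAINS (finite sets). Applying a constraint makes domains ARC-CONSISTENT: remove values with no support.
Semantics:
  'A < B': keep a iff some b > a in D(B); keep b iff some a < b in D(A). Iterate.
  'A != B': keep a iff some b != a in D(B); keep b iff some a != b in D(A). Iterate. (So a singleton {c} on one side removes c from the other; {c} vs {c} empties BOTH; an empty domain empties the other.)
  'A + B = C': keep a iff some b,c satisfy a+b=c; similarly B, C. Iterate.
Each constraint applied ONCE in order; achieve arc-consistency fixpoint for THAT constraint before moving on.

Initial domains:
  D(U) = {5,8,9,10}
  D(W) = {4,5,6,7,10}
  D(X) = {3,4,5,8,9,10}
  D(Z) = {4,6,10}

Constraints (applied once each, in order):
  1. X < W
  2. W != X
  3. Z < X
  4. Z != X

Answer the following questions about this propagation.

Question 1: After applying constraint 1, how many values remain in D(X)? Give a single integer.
Answer: 5

Derivation:
Constraint 1 (X < W) on D(X)={3,4,5,8,9,10} D(W)={4,5,6,7,10}: X {3,4,5,8,9,10}->{3,4,5,8,9}
So after constraint 1: D(X)={3,4,5,8,9}, size = 5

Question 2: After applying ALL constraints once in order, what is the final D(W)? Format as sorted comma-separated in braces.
Constraint 1 (X < W) on D(X)={3,4,5,8,9,10} D(W)={4,5,6,7,10}: X {3,4,5,8,9,10}->{3,4,5,8,9}
Constraint 2 (W != X) on D(W)={4,5,6,7,10} D(X)={3,4,5,8,9}: no change
Constraint 3 (Z < X) on D(Z)={4,6,10} D(X)={3,4,5,8,9}: Z {4,6,10}->{4,6}; X {3,4,5,8,9}->{5,8,9}
Constraint 4 (Z != X) on D(Z)={4,6} D(X)={5,8,9}: no change
So after all 4 constraints: D(W) = {4,5,6,7,10}

Answer: {4,5,6,7,10}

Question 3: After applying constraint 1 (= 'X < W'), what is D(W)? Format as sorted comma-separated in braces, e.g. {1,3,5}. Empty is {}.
Constraint 1 (X < W) on D(X)={3,4,5,8,9,10} D(W)={4,5,6,7,10}: X {3,4,5,8,9,10}->{3,4,5,8,9}
So after constraint 1: D(W) = {4,5,6,7,10}

Answer: {4,5,6,7,10}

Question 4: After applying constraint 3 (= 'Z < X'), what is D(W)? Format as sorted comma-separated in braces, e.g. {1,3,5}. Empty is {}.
Answer: {4,5,6,7,10}

Derivation:
Constraint 1 (X < W) on D(X)={3,4,5,8,9,10} D(W)={4,5,6,7,10}: X {3,4,5,8,9,10}->{3,4,5,8,9}
Constraint 2 (W != X) on D(W)={4,5,6,7,10} D(X)={3,4,5,8,9}: no change
Constraint 3 (Z < X) on D(Z)={4,6,10} D(X)={3,4,5,8,9}: Z {4,6,10}->{4,6}; X {3,4,5,8,9}->{5,8,9}
So after constraint 3: D(W) = {4,5,6,7,10}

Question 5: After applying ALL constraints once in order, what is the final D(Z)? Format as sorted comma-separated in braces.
Answer: {4,6}

Derivation:
Constraint 1 (X < W) on D(X)={3,4,5,8,9,10} D(W)={4,5,6,7,10}: X {3,4,5,8,9,10}->{3,4,5,8,9}
Constraint 2 (W != X) on D(W)={4,5,6,7,10} D(X)={3,4,5,8,9}: no change
Constraint 3 (Z < X) on D(Z)={4,6,10} D(X)={3,4,5,8,9}: Z {4,6,10}->{4,6}; X {3,4,5,8,9}->{5,8,9}
Constraint 4 (Z != X) on D(Z)={4,6} D(X)={5,8,9}: no change
So after all 4 constraints: D(Z) = {4,6}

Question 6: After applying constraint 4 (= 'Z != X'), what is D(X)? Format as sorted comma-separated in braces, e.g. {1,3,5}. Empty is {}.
Constraint 1 (X < W) on D(X)={3,4,5,8,9,10} D(W)={4,5,6,7,10}: X {3,4,5,8,9,10}->{3,4,5,8,9}
Constraint 2 (W != X) on D(W)={4,5,6,7,10} D(X)={3,4,5,8,9}: no change
Constraint 3 (Z < X) on D(Z)={4,6,10} D(X)={3,4,5,8,9}: Z {4,6,10}->{4,6}; X {3,4,5,8,9}->{5,8,9}
Constraint 4 (Z != X) on D(Z)={4,6} D(X)={5,8,9}: no change
So after constraint 4: D(X) = {5,8,9}

Answer: {5,8,9}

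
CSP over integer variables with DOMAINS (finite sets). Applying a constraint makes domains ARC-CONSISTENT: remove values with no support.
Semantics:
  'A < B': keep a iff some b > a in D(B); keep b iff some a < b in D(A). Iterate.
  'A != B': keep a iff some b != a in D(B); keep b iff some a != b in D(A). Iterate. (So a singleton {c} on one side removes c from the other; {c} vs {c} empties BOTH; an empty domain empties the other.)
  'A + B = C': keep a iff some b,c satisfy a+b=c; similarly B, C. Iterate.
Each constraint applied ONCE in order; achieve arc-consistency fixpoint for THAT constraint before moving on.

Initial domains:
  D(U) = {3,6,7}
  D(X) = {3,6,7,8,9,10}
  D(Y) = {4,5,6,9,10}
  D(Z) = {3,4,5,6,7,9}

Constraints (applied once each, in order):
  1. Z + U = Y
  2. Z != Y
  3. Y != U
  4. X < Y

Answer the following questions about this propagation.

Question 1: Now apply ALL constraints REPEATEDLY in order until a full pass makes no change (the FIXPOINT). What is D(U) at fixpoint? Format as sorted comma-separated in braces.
pass 0 (initial): D(U)={3,6,7}
pass 1: X {3,6,7,8,9,10}->{3,6,7,8,9}; Y {4,5,6,9,10}->{6,9,10}; Z {3,4,5,6,7,9}->{3,4,6,7}
pass 2: no change
Fixpoint after 2 passes: D(U) = {3,6,7}

Answer: {3,6,7}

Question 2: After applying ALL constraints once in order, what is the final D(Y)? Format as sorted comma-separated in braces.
Answer: {6,9,10}

Derivation:
Constraint 1 (Z + U = Y) on D(Z)={3,4,5,6,7,9} D(U)={3,6,7} D(Y)={4,5,6,9,10}: Z {3,4,5,6,7,9}->{3,4,6,7}; Y {4,5,6,9,10}->{6,9,10}
Constraint 2 (Z != Y) on D(Z)={3,4,6,7} D(Y)={6,9,10}: no change
Constraint 3 (Y != U) on D(Y)={6,9,10} D(U)={3,6,7}: no change
Constraint 4 (X < Y) on D(X)={3,6,7,8,9,10} D(Y)={6,9,10}: X {3,6,7,8,9,10}->{3,6,7,8,9}
So after all 4 constraints: D(Y) = {6,9,10}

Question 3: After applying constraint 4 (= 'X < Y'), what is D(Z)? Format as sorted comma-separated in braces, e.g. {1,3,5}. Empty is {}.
Answer: {3,4,6,7}

Derivation:
Constraint 1 (Z + U = Y) on D(Z)={3,4,5,6,7,9} D(U)={3,6,7} D(Y)={4,5,6,9,10}: Z {3,4,5,6,7,9}->{3,4,6,7}; Y {4,5,6,9,10}->{6,9,10}
Constraint 2 (Z != Y) on D(Z)={3,4,6,7} D(Y)={6,9,10}: no change
Constraint 3 (Y != U) on D(Y)={6,9,10} D(U)={3,6,7}: no change
Constraint 4 (X < Y) on D(X)={3,6,7,8,9,10} D(Y)={6,9,10}: X {3,6,7,8,9,10}->{3,6,7,8,9}
So after constraint 4: D(Z) = {3,4,6,7}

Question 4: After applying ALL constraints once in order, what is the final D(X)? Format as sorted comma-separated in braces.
Answer: {3,6,7,8,9}

Derivation:
Constraint 1 (Z + U = Y) on D(Z)={3,4,5,6,7,9} D(U)={3,6,7} D(Y)={4,5,6,9,10}: Z {3,4,5,6,7,9}->{3,4,6,7}; Y {4,5,6,9,10}->{6,9,10}
Constraint 2 (Z != Y) on D(Z)={3,4,6,7} D(Y)={6,9,10}: no change
Constraint 3 (Y != U) on D(Y)={6,9,10} D(U)={3,6,7}: no change
Constraint 4 (X < Y) on D(X)={3,6,7,8,9,10} D(Y)={6,9,10}: X {3,6,7,8,9,10}->{3,6,7,8,9}
So after all 4 constraints: D(X) = {3,6,7,8,9}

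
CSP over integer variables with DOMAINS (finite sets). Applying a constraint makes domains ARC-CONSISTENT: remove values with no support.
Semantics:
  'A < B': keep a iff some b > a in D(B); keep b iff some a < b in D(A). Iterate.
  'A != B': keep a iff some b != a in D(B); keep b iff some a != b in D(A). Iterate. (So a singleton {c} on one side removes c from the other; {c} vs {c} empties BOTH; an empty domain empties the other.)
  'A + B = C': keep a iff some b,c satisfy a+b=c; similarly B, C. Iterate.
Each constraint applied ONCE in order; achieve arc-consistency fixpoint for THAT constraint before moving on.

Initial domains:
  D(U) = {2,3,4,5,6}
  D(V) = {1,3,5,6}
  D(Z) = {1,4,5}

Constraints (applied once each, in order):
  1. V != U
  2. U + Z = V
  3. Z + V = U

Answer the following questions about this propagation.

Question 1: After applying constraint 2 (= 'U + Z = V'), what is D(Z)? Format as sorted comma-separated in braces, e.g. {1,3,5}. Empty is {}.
Answer: {1,4}

Derivation:
Constraint 1 (V != U) on D(V)={1,3,5,6} D(U)={2,3,4,5,6}: no change
Constraint 2 (U + Z = V) on D(U)={2,3,4,5,6} D(Z)={1,4,5} D(V)={1,3,5,6}: U {2,3,4,5,6}->{2,4,5}; Z {1,4,5}->{1,4}; V {1,3,5,6}->{3,5,6}
So after constraint 2: D(Z) = {1,4}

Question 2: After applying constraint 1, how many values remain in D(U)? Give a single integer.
Constraint 1 (V != U) on D(V)={1,3,5,6} D(U)={2,3,4,5,6}: no change
So after constraint 1: D(U)={2,3,4,5,6}, size = 5

Answer: 5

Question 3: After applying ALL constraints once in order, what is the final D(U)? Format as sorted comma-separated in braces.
Answer: {4}

Derivation:
Constraint 1 (V != U) on D(V)={1,3,5,6} D(U)={2,3,4,5,6}: no change
Constraint 2 (U + Z = V) on D(U)={2,3,4,5,6} D(Z)={1,4,5} D(V)={1,3,5,6}: U {2,3,4,5,6}->{2,4,5}; Z {1,4,5}->{1,4}; V {1,3,5,6}->{3,5,6}
Constraint 3 (Z + V = U) on D(Z)={1,4} D(V)={3,5,6} D(U)={2,4,5}: Z {1,4}->{1}; V {3,5,6}->{3}; U {2,4,5}->{4}
So after all 3 constraints: D(U) = {4}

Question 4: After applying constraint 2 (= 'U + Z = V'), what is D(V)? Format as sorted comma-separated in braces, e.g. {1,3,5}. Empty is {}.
Constraint 1 (V != U) on D(V)={1,3,5,6} D(U)={2,3,4,5,6}: no change
Constraint 2 (U + Z = V) on D(U)={2,3,4,5,6} D(Z)={1,4,5} D(V)={1,3,5,6}: U {2,3,4,5,6}->{2,4,5}; Z {1,4,5}->{1,4}; V {1,3,5,6}->{3,5,6}
So after constraint 2: D(V) = {3,5,6}

Answer: {3,5,6}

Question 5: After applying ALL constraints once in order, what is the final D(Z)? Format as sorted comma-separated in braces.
Constraint 1 (V != U) on D(V)={1,3,5,6} D(U)={2,3,4,5,6}: no change
Constraint 2 (U + Z = V) on D(U)={2,3,4,5,6} D(Z)={1,4,5} D(V)={1,3,5,6}: U {2,3,4,5,6}->{2,4,5}; Z {1,4,5}->{1,4}; V {1,3,5,6}->{3,5,6}
Constraint 3 (Z + V = U) on D(Z)={1,4} D(V)={3,5,6} D(U)={2,4,5}: Z {1,4}->{1}; V {3,5,6}->{3}; U {2,4,5}->{4}
So after all 3 constraints: D(Z) = {1}

Answer: {1}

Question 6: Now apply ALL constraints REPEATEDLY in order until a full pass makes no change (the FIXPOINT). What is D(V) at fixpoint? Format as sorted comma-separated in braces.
pass 0 (initial): D(V)={1,3,5,6}
pass 1: U {2,3,4,5,6}->{4}; V {1,3,5,6}->{3}; Z {1,4,5}->{1}
pass 2: U {4}->{}; V {3}->{}; Z {1}->{}
pass 3: no change
Fixpoint after 3 passes: D(V) = {}

Answer: {}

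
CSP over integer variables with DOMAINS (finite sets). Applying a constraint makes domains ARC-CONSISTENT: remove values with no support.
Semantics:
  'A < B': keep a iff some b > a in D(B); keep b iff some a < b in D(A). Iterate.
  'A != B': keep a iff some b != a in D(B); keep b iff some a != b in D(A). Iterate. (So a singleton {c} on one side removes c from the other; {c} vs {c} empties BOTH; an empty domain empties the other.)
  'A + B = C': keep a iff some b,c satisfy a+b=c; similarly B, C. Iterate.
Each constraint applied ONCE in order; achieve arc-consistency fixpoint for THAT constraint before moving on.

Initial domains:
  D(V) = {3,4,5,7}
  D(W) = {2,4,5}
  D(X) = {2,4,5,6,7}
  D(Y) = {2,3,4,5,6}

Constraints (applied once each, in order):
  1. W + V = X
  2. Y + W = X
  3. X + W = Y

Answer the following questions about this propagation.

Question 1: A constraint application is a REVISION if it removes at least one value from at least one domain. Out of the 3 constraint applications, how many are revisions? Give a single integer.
Answer: 3

Derivation:
Constraint 1 (W + V = X) on D(W)={2,4,5} D(V)={3,4,5,7} D(X)={2,4,5,6,7}: W {2,4,5}->{2,4}; V {3,4,5,7}->{3,4,5}; X {2,4,5,6,7}->{5,6,7} => REVISION
Constraint 2 (Y + W = X) on D(Y)={2,3,4,5,6} D(W)={2,4} D(X)={5,6,7}: Y {2,3,4,5,6}->{2,3,4,5} => REVISION
Constraint 3 (X + W = Y) on D(X)={5,6,7} D(W)={2,4} D(Y)={2,3,4,5}: X {5,6,7}->{}; W {2,4}->{}; Y {2,3,4,5}->{} => REVISION
Total revisions = 3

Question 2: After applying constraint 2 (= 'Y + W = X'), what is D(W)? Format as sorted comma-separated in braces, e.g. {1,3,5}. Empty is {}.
Answer: {2,4}

Derivation:
Constraint 1 (W + V = X) on D(W)={2,4,5} D(V)={3,4,5,7} D(X)={2,4,5,6,7}: W {2,4,5}->{2,4}; V {3,4,5,7}->{3,4,5}; X {2,4,5,6,7}->{5,6,7}
Constraint 2 (Y + W = X) on D(Y)={2,3,4,5,6} D(W)={2,4} D(X)={5,6,7}: Y {2,3,4,5,6}->{2,3,4,5}
So after constraint 2: D(W) = {2,4}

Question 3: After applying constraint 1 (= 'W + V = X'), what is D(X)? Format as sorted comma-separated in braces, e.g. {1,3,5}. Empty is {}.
Answer: {5,6,7}

Derivation:
Constraint 1 (W + V = X) on D(W)={2,4,5} D(V)={3,4,5,7} D(X)={2,4,5,6,7}: W {2,4,5}->{2,4}; V {3,4,5,7}->{3,4,5}; X {2,4,5,6,7}->{5,6,7}
So after constraint 1: D(X) = {5,6,7}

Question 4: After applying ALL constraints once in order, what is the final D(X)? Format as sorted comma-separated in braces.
Answer: {}

Derivation:
Constraint 1 (W + V = X) on D(W)={2,4,5} D(V)={3,4,5,7} D(X)={2,4,5,6,7}: W {2,4,5}->{2,4}; V {3,4,5,7}->{3,4,5}; X {2,4,5,6,7}->{5,6,7}
Constraint 2 (Y + W = X) on D(Y)={2,3,4,5,6} D(W)={2,4} D(X)={5,6,7}: Y {2,3,4,5,6}->{2,3,4,5}
Constraint 3 (X + W = Y) on D(X)={5,6,7} D(W)={2,4} D(Y)={2,3,4,5}: X {5,6,7}->{}; W {2,4}->{}; Y {2,3,4,5}->{}
So after all 3 constraints: D(X) = {}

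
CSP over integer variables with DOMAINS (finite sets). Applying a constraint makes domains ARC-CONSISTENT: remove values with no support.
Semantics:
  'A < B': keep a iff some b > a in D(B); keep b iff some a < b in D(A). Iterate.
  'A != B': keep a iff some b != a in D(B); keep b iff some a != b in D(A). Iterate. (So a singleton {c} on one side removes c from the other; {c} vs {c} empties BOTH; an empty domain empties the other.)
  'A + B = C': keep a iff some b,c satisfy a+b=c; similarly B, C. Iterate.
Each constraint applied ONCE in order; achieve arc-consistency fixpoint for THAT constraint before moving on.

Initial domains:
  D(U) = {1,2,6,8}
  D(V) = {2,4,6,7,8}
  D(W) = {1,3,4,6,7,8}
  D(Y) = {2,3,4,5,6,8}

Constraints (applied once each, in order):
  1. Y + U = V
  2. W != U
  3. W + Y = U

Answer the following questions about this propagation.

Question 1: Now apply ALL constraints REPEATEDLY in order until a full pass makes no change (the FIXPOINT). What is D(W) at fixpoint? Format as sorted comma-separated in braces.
pass 0 (initial): D(W)={1,3,4,6,7,8}
pass 1: U {1,2,6,8}->{6}; V {2,4,6,7,8}->{4,6,7,8}; W {1,3,4,6,7,8}->{1,3,4}; Y {2,3,4,5,6,8}->{2,3,5}
pass 2: V {4,6,7,8}->{8}; W {1,3,4}->{4}; Y {2,3,5}->{2}
pass 3: no change
Fixpoint after 3 passes: D(W) = {4}

Answer: {4}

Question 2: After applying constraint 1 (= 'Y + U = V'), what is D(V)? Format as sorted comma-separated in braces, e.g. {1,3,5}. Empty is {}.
Constraint 1 (Y + U = V) on D(Y)={2,3,4,5,6,8} D(U)={1,2,6,8} D(V)={2,4,6,7,8}: Y {2,3,4,5,6,8}->{2,3,4,5,6}; U {1,2,6,8}->{1,2,6}; V {2,4,6,7,8}->{4,6,7,8}
So after constraint 1: D(V) = {4,6,7,8}

Answer: {4,6,7,8}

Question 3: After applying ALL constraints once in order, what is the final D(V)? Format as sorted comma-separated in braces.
Constraint 1 (Y + U = V) on D(Y)={2,3,4,5,6,8} D(U)={1,2,6,8} D(V)={2,4,6,7,8}: Y {2,3,4,5,6,8}->{2,3,4,5,6}; U {1,2,6,8}->{1,2,6}; V {2,4,6,7,8}->{4,6,7,8}
Constraint 2 (W != U) on D(W)={1,3,4,6,7,8} D(U)={1,2,6}: no change
Constraint 3 (W + Y = U) on D(W)={1,3,4,6,7,8} D(Y)={2,3,4,5,6} D(U)={1,2,6}: W {1,3,4,6,7,8}->{1,3,4}; Y {2,3,4,5,6}->{2,3,5}; U {1,2,6}->{6}
So after all 3 constraints: D(V) = {4,6,7,8}

Answer: {4,6,7,8}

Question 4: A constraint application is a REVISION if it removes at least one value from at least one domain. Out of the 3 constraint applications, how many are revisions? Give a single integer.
Constraint 1 (Y + U = V) on D(Y)={2,3,4,5,6,8} D(U)={1,2,6,8} D(V)={2,4,6,7,8}: Y {2,3,4,5,6,8}->{2,3,4,5,6}; U {1,2,6,8}->{1,2,6}; V {2,4,6,7,8}->{4,6,7,8} => REVISION
Constraint 2 (W != U) on D(W)={1,3,4,6,7,8} D(U)={1,2,6}: no change => not a revision
Constraint 3 (W + Y = U) on D(W)={1,3,4,6,7,8} D(Y)={2,3,4,5,6} D(U)={1,2,6}: W {1,3,4,6,7,8}->{1,3,4}; Y {2,3,4,5,6}->{2,3,5}; U {1,2,6}->{6} => REVISION
Total revisions = 2

Answer: 2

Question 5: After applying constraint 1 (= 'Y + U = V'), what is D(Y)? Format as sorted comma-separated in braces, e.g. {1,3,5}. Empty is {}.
Constraint 1 (Y + U = V) on D(Y)={2,3,4,5,6,8} D(U)={1,2,6,8} D(V)={2,4,6,7,8}: Y {2,3,4,5,6,8}->{2,3,4,5,6}; U {1,2,6,8}->{1,2,6}; V {2,4,6,7,8}->{4,6,7,8}
So after constraint 1: D(Y) = {2,3,4,5,6}

Answer: {2,3,4,5,6}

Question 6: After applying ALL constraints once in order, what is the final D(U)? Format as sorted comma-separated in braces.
Constraint 1 (Y + U = V) on D(Y)={2,3,4,5,6,8} D(U)={1,2,6,8} D(V)={2,4,6,7,8}: Y {2,3,4,5,6,8}->{2,3,4,5,6}; U {1,2,6,8}->{1,2,6}; V {2,4,6,7,8}->{4,6,7,8}
Constraint 2 (W != U) on D(W)={1,3,4,6,7,8} D(U)={1,2,6}: no change
Constraint 3 (W + Y = U) on D(W)={1,3,4,6,7,8} D(Y)={2,3,4,5,6} D(U)={1,2,6}: W {1,3,4,6,7,8}->{1,3,4}; Y {2,3,4,5,6}->{2,3,5}; U {1,2,6}->{6}
So after all 3 constraints: D(U) = {6}

Answer: {6}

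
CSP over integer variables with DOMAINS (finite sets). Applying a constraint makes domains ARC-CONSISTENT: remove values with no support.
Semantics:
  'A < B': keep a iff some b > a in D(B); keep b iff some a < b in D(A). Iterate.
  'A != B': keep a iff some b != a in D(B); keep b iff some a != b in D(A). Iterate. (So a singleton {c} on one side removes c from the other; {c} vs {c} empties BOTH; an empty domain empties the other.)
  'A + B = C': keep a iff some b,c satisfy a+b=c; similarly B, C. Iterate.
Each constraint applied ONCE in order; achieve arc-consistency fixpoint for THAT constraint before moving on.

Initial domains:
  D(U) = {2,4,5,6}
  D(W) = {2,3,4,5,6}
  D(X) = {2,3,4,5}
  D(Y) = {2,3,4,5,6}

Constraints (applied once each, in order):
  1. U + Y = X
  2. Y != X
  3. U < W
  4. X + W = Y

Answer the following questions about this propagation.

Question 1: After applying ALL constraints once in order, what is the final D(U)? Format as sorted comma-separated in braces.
Answer: {2}

Derivation:
Constraint 1 (U + Y = X) on D(U)={2,4,5,6} D(Y)={2,3,4,5,6} D(X)={2,3,4,5}: U {2,4,5,6}->{2}; Y {2,3,4,5,6}->{2,3}; X {2,3,4,5}->{4,5}
Constraint 2 (Y != X) on D(Y)={2,3} D(X)={4,5}: no change
Constraint 3 (U < W) on D(U)={2} D(W)={2,3,4,5,6}: W {2,3,4,5,6}->{3,4,5,6}
Constraint 4 (X + W = Y) on D(X)={4,5} D(W)={3,4,5,6} D(Y)={2,3}: X {4,5}->{}; W {3,4,5,6}->{}; Y {2,3}->{}
So after all 4 constraints: D(U) = {2}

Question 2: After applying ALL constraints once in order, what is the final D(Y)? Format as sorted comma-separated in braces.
Answer: {}

Derivation:
Constraint 1 (U + Y = X) on D(U)={2,4,5,6} D(Y)={2,3,4,5,6} D(X)={2,3,4,5}: U {2,4,5,6}->{2}; Y {2,3,4,5,6}->{2,3}; X {2,3,4,5}->{4,5}
Constraint 2 (Y != X) on D(Y)={2,3} D(X)={4,5}: no change
Constraint 3 (U < W) on D(U)={2} D(W)={2,3,4,5,6}: W {2,3,4,5,6}->{3,4,5,6}
Constraint 4 (X + W = Y) on D(X)={4,5} D(W)={3,4,5,6} D(Y)={2,3}: X {4,5}->{}; W {3,4,5,6}->{}; Y {2,3}->{}
So after all 4 constraints: D(Y) = {}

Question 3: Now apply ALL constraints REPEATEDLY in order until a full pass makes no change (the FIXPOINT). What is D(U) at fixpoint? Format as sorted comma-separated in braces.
pass 0 (initial): D(U)={2,4,5,6}
pass 1: U {2,4,5,6}->{2}; W {2,3,4,5,6}->{}; X {2,3,4,5}->{}; Y {2,3,4,5,6}->{}
pass 2: U {2}->{}
pass 3: no change
Fixpoint after 3 passes: D(U) = {}

Answer: {}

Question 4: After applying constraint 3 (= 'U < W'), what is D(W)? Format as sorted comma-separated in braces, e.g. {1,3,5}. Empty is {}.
Answer: {3,4,5,6}

Derivation:
Constraint 1 (U + Y = X) on D(U)={2,4,5,6} D(Y)={2,3,4,5,6} D(X)={2,3,4,5}: U {2,4,5,6}->{2}; Y {2,3,4,5,6}->{2,3}; X {2,3,4,5}->{4,5}
Constraint 2 (Y != X) on D(Y)={2,3} D(X)={4,5}: no change
Constraint 3 (U < W) on D(U)={2} D(W)={2,3,4,5,6}: W {2,3,4,5,6}->{3,4,5,6}
So after constraint 3: D(W) = {3,4,5,6}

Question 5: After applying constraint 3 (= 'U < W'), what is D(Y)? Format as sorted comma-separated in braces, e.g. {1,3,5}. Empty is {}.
Answer: {2,3}

Derivation:
Constraint 1 (U + Y = X) on D(U)={2,4,5,6} D(Y)={2,3,4,5,6} D(X)={2,3,4,5}: U {2,4,5,6}->{2}; Y {2,3,4,5,6}->{2,3}; X {2,3,4,5}->{4,5}
Constraint 2 (Y != X) on D(Y)={2,3} D(X)={4,5}: no change
Constraint 3 (U < W) on D(U)={2} D(W)={2,3,4,5,6}: W {2,3,4,5,6}->{3,4,5,6}
So after constraint 3: D(Y) = {2,3}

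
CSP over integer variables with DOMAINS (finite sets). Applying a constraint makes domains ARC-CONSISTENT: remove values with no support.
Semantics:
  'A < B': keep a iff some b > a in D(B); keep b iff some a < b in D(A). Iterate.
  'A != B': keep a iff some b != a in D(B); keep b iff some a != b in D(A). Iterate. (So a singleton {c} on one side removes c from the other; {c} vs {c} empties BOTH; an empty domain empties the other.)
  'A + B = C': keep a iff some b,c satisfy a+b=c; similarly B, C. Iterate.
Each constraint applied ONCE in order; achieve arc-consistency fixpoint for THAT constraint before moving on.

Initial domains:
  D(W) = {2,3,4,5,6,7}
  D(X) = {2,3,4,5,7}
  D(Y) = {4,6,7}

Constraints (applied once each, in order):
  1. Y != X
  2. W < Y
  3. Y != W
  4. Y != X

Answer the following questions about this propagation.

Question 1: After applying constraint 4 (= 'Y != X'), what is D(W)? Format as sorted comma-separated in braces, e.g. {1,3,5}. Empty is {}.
Constraint 1 (Y != X) on D(Y)={4,6,7} D(X)={2,3,4,5,7}: no change
Constraint 2 (W < Y) on D(W)={2,3,4,5,6,7} D(Y)={4,6,7}: W {2,3,4,5,6,7}->{2,3,4,5,6}
Constraint 3 (Y != W) on D(Y)={4,6,7} D(W)={2,3,4,5,6}: no change
Constraint 4 (Y != X) on D(Y)={4,6,7} D(X)={2,3,4,5,7}: no change
So after constraint 4: D(W) = {2,3,4,5,6}

Answer: {2,3,4,5,6}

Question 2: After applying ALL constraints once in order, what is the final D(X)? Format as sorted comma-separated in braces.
Answer: {2,3,4,5,7}

Derivation:
Constraint 1 (Y != X) on D(Y)={4,6,7} D(X)={2,3,4,5,7}: no change
Constraint 2 (W < Y) on D(W)={2,3,4,5,6,7} D(Y)={4,6,7}: W {2,3,4,5,6,7}->{2,3,4,5,6}
Constraint 3 (Y != W) on D(Y)={4,6,7} D(W)={2,3,4,5,6}: no change
Constraint 4 (Y != X) on D(Y)={4,6,7} D(X)={2,3,4,5,7}: no change
So after all 4 constraints: D(X) = {2,3,4,5,7}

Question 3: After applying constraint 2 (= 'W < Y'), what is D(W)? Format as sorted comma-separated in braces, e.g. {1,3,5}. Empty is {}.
Answer: {2,3,4,5,6}

Derivation:
Constraint 1 (Y != X) on D(Y)={4,6,7} D(X)={2,3,4,5,7}: no change
Constraint 2 (W < Y) on D(W)={2,3,4,5,6,7} D(Y)={4,6,7}: W {2,3,4,5,6,7}->{2,3,4,5,6}
So after constraint 2: D(W) = {2,3,4,5,6}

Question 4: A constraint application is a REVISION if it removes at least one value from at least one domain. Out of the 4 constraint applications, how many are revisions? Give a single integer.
Constraint 1 (Y != X) on D(Y)={4,6,7} D(X)={2,3,4,5,7}: no change => not a revision
Constraint 2 (W < Y) on D(W)={2,3,4,5,6,7} D(Y)={4,6,7}: W {2,3,4,5,6,7}->{2,3,4,5,6} => REVISION
Constraint 3 (Y != W) on D(Y)={4,6,7} D(W)={2,3,4,5,6}: no change => not a revision
Constraint 4 (Y != X) on D(Y)={4,6,7} D(X)={2,3,4,5,7}: no change => not a revision
Total revisions = 1

Answer: 1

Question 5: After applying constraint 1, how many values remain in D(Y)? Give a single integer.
Answer: 3

Derivation:
Constraint 1 (Y != X) on D(Y)={4,6,7} D(X)={2,3,4,5,7}: no change
So after constraint 1: D(Y)={4,6,7}, size = 3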